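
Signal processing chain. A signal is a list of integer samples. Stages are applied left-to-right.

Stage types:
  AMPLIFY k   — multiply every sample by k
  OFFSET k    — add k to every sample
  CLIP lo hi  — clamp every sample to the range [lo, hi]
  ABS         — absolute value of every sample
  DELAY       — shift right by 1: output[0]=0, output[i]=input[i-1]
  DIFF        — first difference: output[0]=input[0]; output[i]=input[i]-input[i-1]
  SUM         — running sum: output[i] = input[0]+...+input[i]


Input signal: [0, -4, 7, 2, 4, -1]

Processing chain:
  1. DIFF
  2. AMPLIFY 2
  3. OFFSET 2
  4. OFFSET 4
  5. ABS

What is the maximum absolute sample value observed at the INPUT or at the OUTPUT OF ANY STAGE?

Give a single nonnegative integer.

Answer: 28

Derivation:
Input: [0, -4, 7, 2, 4, -1] (max |s|=7)
Stage 1 (DIFF): s[0]=0, -4-0=-4, 7--4=11, 2-7=-5, 4-2=2, -1-4=-5 -> [0, -4, 11, -5, 2, -5] (max |s|=11)
Stage 2 (AMPLIFY 2): 0*2=0, -4*2=-8, 11*2=22, -5*2=-10, 2*2=4, -5*2=-10 -> [0, -8, 22, -10, 4, -10] (max |s|=22)
Stage 3 (OFFSET 2): 0+2=2, -8+2=-6, 22+2=24, -10+2=-8, 4+2=6, -10+2=-8 -> [2, -6, 24, -8, 6, -8] (max |s|=24)
Stage 4 (OFFSET 4): 2+4=6, -6+4=-2, 24+4=28, -8+4=-4, 6+4=10, -8+4=-4 -> [6, -2, 28, -4, 10, -4] (max |s|=28)
Stage 5 (ABS): |6|=6, |-2|=2, |28|=28, |-4|=4, |10|=10, |-4|=4 -> [6, 2, 28, 4, 10, 4] (max |s|=28)
Overall max amplitude: 28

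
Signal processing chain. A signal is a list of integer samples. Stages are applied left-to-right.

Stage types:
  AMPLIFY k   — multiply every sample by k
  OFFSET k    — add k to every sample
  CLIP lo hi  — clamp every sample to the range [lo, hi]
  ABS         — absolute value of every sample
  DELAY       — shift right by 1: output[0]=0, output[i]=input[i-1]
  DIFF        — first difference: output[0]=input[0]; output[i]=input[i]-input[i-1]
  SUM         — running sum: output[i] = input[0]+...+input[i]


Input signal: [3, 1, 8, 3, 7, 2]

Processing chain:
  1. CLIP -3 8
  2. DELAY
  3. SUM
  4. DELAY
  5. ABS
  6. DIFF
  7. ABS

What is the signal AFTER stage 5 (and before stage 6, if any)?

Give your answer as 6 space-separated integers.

Answer: 0 0 3 4 12 15

Derivation:
Input: [3, 1, 8, 3, 7, 2]
Stage 1 (CLIP -3 8): clip(3,-3,8)=3, clip(1,-3,8)=1, clip(8,-3,8)=8, clip(3,-3,8)=3, clip(7,-3,8)=7, clip(2,-3,8)=2 -> [3, 1, 8, 3, 7, 2]
Stage 2 (DELAY): [0, 3, 1, 8, 3, 7] = [0, 3, 1, 8, 3, 7] -> [0, 3, 1, 8, 3, 7]
Stage 3 (SUM): sum[0..0]=0, sum[0..1]=3, sum[0..2]=4, sum[0..3]=12, sum[0..4]=15, sum[0..5]=22 -> [0, 3, 4, 12, 15, 22]
Stage 4 (DELAY): [0, 0, 3, 4, 12, 15] = [0, 0, 3, 4, 12, 15] -> [0, 0, 3, 4, 12, 15]
Stage 5 (ABS): |0|=0, |0|=0, |3|=3, |4|=4, |12|=12, |15|=15 -> [0, 0, 3, 4, 12, 15]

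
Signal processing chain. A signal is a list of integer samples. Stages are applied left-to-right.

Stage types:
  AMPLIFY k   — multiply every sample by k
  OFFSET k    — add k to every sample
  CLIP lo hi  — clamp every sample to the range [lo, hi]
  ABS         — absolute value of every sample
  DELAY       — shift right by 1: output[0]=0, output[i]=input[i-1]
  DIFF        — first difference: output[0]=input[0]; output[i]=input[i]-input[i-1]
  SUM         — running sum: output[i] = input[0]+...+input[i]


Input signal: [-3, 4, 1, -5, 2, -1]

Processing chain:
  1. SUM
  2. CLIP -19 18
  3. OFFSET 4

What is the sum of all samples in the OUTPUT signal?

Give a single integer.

Input: [-3, 4, 1, -5, 2, -1]
Stage 1 (SUM): sum[0..0]=-3, sum[0..1]=1, sum[0..2]=2, sum[0..3]=-3, sum[0..4]=-1, sum[0..5]=-2 -> [-3, 1, 2, -3, -1, -2]
Stage 2 (CLIP -19 18): clip(-3,-19,18)=-3, clip(1,-19,18)=1, clip(2,-19,18)=2, clip(-3,-19,18)=-3, clip(-1,-19,18)=-1, clip(-2,-19,18)=-2 -> [-3, 1, 2, -3, -1, -2]
Stage 3 (OFFSET 4): -3+4=1, 1+4=5, 2+4=6, -3+4=1, -1+4=3, -2+4=2 -> [1, 5, 6, 1, 3, 2]
Output sum: 18

Answer: 18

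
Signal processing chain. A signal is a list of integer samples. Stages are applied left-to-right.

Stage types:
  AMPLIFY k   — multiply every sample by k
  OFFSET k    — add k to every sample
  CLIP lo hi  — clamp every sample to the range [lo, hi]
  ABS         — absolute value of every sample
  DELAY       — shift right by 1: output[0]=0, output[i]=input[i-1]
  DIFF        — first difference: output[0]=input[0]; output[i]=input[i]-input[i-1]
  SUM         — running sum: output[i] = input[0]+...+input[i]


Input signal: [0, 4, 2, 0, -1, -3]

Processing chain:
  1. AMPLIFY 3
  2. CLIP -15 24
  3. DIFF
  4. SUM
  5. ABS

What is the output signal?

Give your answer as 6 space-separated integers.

Input: [0, 4, 2, 0, -1, -3]
Stage 1 (AMPLIFY 3): 0*3=0, 4*3=12, 2*3=6, 0*3=0, -1*3=-3, -3*3=-9 -> [0, 12, 6, 0, -3, -9]
Stage 2 (CLIP -15 24): clip(0,-15,24)=0, clip(12,-15,24)=12, clip(6,-15,24)=6, clip(0,-15,24)=0, clip(-3,-15,24)=-3, clip(-9,-15,24)=-9 -> [0, 12, 6, 0, -3, -9]
Stage 3 (DIFF): s[0]=0, 12-0=12, 6-12=-6, 0-6=-6, -3-0=-3, -9--3=-6 -> [0, 12, -6, -6, -3, -6]
Stage 4 (SUM): sum[0..0]=0, sum[0..1]=12, sum[0..2]=6, sum[0..3]=0, sum[0..4]=-3, sum[0..5]=-9 -> [0, 12, 6, 0, -3, -9]
Stage 5 (ABS): |0|=0, |12|=12, |6|=6, |0|=0, |-3|=3, |-9|=9 -> [0, 12, 6, 0, 3, 9]

Answer: 0 12 6 0 3 9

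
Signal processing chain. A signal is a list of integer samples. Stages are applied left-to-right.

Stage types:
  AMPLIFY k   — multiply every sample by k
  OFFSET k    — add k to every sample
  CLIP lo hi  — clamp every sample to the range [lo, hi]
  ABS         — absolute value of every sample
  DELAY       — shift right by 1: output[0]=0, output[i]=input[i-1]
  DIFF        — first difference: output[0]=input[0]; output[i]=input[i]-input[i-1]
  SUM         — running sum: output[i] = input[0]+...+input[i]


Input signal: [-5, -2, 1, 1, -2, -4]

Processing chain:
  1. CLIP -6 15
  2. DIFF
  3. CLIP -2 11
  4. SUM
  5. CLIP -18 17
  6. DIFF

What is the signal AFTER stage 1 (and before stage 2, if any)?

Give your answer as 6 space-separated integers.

Input: [-5, -2, 1, 1, -2, -4]
Stage 1 (CLIP -6 15): clip(-5,-6,15)=-5, clip(-2,-6,15)=-2, clip(1,-6,15)=1, clip(1,-6,15)=1, clip(-2,-6,15)=-2, clip(-4,-6,15)=-4 -> [-5, -2, 1, 1, -2, -4]

Answer: -5 -2 1 1 -2 -4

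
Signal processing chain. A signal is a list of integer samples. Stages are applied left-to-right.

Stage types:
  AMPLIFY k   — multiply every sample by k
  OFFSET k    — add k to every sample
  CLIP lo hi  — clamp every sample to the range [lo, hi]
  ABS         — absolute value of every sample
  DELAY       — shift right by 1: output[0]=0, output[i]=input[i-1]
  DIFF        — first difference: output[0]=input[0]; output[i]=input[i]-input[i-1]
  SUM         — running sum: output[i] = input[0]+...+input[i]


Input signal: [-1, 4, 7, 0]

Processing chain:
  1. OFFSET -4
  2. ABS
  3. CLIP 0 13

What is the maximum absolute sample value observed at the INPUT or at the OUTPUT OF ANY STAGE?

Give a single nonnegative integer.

Input: [-1, 4, 7, 0] (max |s|=7)
Stage 1 (OFFSET -4): -1+-4=-5, 4+-4=0, 7+-4=3, 0+-4=-4 -> [-5, 0, 3, -4] (max |s|=5)
Stage 2 (ABS): |-5|=5, |0|=0, |3|=3, |-4|=4 -> [5, 0, 3, 4] (max |s|=5)
Stage 3 (CLIP 0 13): clip(5,0,13)=5, clip(0,0,13)=0, clip(3,0,13)=3, clip(4,0,13)=4 -> [5, 0, 3, 4] (max |s|=5)
Overall max amplitude: 7

Answer: 7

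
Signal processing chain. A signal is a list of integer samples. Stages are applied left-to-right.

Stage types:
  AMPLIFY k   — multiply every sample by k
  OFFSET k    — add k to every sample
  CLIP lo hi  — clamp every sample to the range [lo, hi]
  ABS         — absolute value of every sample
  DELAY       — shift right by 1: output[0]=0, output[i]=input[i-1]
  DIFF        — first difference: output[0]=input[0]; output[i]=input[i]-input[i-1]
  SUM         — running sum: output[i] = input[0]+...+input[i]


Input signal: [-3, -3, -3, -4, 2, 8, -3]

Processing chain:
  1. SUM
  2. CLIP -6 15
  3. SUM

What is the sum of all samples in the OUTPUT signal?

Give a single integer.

Answer: -141

Derivation:
Input: [-3, -3, -3, -4, 2, 8, -3]
Stage 1 (SUM): sum[0..0]=-3, sum[0..1]=-6, sum[0..2]=-9, sum[0..3]=-13, sum[0..4]=-11, sum[0..5]=-3, sum[0..6]=-6 -> [-3, -6, -9, -13, -11, -3, -6]
Stage 2 (CLIP -6 15): clip(-3,-6,15)=-3, clip(-6,-6,15)=-6, clip(-9,-6,15)=-6, clip(-13,-6,15)=-6, clip(-11,-6,15)=-6, clip(-3,-6,15)=-3, clip(-6,-6,15)=-6 -> [-3, -6, -6, -6, -6, -3, -6]
Stage 3 (SUM): sum[0..0]=-3, sum[0..1]=-9, sum[0..2]=-15, sum[0..3]=-21, sum[0..4]=-27, sum[0..5]=-30, sum[0..6]=-36 -> [-3, -9, -15, -21, -27, -30, -36]
Output sum: -141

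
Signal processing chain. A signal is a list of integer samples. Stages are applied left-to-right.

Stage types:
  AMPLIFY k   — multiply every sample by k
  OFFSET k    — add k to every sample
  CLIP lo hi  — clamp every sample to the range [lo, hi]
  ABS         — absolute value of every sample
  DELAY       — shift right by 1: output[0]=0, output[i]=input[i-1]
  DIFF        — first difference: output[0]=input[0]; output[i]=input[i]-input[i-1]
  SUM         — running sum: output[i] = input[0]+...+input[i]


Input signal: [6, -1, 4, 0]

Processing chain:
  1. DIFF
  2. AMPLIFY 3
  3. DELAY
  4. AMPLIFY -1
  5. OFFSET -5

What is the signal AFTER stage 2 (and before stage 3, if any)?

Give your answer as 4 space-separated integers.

Answer: 18 -21 15 -12

Derivation:
Input: [6, -1, 4, 0]
Stage 1 (DIFF): s[0]=6, -1-6=-7, 4--1=5, 0-4=-4 -> [6, -7, 5, -4]
Stage 2 (AMPLIFY 3): 6*3=18, -7*3=-21, 5*3=15, -4*3=-12 -> [18, -21, 15, -12]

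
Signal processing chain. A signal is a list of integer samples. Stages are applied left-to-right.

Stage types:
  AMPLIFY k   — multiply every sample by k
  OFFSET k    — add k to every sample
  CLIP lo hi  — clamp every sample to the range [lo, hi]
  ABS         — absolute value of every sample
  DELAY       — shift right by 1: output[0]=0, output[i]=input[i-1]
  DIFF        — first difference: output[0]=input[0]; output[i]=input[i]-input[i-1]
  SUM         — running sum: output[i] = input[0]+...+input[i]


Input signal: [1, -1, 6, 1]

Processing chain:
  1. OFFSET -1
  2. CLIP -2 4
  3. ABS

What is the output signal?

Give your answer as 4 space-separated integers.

Input: [1, -1, 6, 1]
Stage 1 (OFFSET -1): 1+-1=0, -1+-1=-2, 6+-1=5, 1+-1=0 -> [0, -2, 5, 0]
Stage 2 (CLIP -2 4): clip(0,-2,4)=0, clip(-2,-2,4)=-2, clip(5,-2,4)=4, clip(0,-2,4)=0 -> [0, -2, 4, 0]
Stage 3 (ABS): |0|=0, |-2|=2, |4|=4, |0|=0 -> [0, 2, 4, 0]

Answer: 0 2 4 0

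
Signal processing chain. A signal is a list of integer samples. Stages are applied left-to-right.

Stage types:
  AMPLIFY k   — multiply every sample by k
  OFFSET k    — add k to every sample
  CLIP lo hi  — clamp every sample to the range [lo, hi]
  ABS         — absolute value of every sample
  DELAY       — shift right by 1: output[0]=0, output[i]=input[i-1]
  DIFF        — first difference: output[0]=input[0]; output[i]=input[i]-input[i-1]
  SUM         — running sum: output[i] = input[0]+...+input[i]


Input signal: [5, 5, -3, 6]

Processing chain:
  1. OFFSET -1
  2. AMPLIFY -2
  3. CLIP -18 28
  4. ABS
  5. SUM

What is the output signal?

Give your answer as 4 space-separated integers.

Answer: 8 16 24 34

Derivation:
Input: [5, 5, -3, 6]
Stage 1 (OFFSET -1): 5+-1=4, 5+-1=4, -3+-1=-4, 6+-1=5 -> [4, 4, -4, 5]
Stage 2 (AMPLIFY -2): 4*-2=-8, 4*-2=-8, -4*-2=8, 5*-2=-10 -> [-8, -8, 8, -10]
Stage 3 (CLIP -18 28): clip(-8,-18,28)=-8, clip(-8,-18,28)=-8, clip(8,-18,28)=8, clip(-10,-18,28)=-10 -> [-8, -8, 8, -10]
Stage 4 (ABS): |-8|=8, |-8|=8, |8|=8, |-10|=10 -> [8, 8, 8, 10]
Stage 5 (SUM): sum[0..0]=8, sum[0..1]=16, sum[0..2]=24, sum[0..3]=34 -> [8, 16, 24, 34]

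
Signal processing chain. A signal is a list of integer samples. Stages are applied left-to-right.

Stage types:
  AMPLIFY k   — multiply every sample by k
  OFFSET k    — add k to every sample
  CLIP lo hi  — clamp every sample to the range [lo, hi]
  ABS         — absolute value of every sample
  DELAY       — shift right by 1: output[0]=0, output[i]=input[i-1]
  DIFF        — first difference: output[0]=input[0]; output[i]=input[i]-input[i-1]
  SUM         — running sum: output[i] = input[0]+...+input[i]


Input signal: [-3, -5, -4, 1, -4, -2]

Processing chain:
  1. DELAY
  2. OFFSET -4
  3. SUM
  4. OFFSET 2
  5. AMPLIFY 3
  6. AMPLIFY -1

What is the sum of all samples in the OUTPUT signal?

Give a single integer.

Input: [-3, -5, -4, 1, -4, -2]
Stage 1 (DELAY): [0, -3, -5, -4, 1, -4] = [0, -3, -5, -4, 1, -4] -> [0, -3, -5, -4, 1, -4]
Stage 2 (OFFSET -4): 0+-4=-4, -3+-4=-7, -5+-4=-9, -4+-4=-8, 1+-4=-3, -4+-4=-8 -> [-4, -7, -9, -8, -3, -8]
Stage 3 (SUM): sum[0..0]=-4, sum[0..1]=-11, sum[0..2]=-20, sum[0..3]=-28, sum[0..4]=-31, sum[0..5]=-39 -> [-4, -11, -20, -28, -31, -39]
Stage 4 (OFFSET 2): -4+2=-2, -11+2=-9, -20+2=-18, -28+2=-26, -31+2=-29, -39+2=-37 -> [-2, -9, -18, -26, -29, -37]
Stage 5 (AMPLIFY 3): -2*3=-6, -9*3=-27, -18*3=-54, -26*3=-78, -29*3=-87, -37*3=-111 -> [-6, -27, -54, -78, -87, -111]
Stage 6 (AMPLIFY -1): -6*-1=6, -27*-1=27, -54*-1=54, -78*-1=78, -87*-1=87, -111*-1=111 -> [6, 27, 54, 78, 87, 111]
Output sum: 363

Answer: 363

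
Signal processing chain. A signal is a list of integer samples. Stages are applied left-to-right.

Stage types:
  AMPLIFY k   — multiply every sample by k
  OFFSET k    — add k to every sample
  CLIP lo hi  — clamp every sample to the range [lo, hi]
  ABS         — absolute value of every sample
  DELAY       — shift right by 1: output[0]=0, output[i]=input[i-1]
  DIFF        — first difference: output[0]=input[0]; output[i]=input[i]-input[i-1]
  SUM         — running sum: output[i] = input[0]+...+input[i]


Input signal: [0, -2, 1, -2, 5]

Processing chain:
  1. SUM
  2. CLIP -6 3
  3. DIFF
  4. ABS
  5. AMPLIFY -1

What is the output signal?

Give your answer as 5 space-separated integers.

Answer: 0 -2 -1 -2 -5

Derivation:
Input: [0, -2, 1, -2, 5]
Stage 1 (SUM): sum[0..0]=0, sum[0..1]=-2, sum[0..2]=-1, sum[0..3]=-3, sum[0..4]=2 -> [0, -2, -1, -3, 2]
Stage 2 (CLIP -6 3): clip(0,-6,3)=0, clip(-2,-6,3)=-2, clip(-1,-6,3)=-1, clip(-3,-6,3)=-3, clip(2,-6,3)=2 -> [0, -2, -1, -3, 2]
Stage 3 (DIFF): s[0]=0, -2-0=-2, -1--2=1, -3--1=-2, 2--3=5 -> [0, -2, 1, -2, 5]
Stage 4 (ABS): |0|=0, |-2|=2, |1|=1, |-2|=2, |5|=5 -> [0, 2, 1, 2, 5]
Stage 5 (AMPLIFY -1): 0*-1=0, 2*-1=-2, 1*-1=-1, 2*-1=-2, 5*-1=-5 -> [0, -2, -1, -2, -5]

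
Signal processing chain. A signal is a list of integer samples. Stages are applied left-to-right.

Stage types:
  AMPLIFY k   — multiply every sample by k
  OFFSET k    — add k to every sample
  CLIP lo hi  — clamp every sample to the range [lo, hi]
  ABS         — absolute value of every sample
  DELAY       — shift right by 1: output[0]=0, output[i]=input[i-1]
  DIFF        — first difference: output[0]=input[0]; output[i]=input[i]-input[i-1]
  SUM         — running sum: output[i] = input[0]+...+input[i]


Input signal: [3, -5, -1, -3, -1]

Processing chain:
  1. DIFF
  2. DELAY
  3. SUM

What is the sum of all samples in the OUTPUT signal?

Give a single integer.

Answer: -6

Derivation:
Input: [3, -5, -1, -3, -1]
Stage 1 (DIFF): s[0]=3, -5-3=-8, -1--5=4, -3--1=-2, -1--3=2 -> [3, -8, 4, -2, 2]
Stage 2 (DELAY): [0, 3, -8, 4, -2] = [0, 3, -8, 4, -2] -> [0, 3, -8, 4, -2]
Stage 3 (SUM): sum[0..0]=0, sum[0..1]=3, sum[0..2]=-5, sum[0..3]=-1, sum[0..4]=-3 -> [0, 3, -5, -1, -3]
Output sum: -6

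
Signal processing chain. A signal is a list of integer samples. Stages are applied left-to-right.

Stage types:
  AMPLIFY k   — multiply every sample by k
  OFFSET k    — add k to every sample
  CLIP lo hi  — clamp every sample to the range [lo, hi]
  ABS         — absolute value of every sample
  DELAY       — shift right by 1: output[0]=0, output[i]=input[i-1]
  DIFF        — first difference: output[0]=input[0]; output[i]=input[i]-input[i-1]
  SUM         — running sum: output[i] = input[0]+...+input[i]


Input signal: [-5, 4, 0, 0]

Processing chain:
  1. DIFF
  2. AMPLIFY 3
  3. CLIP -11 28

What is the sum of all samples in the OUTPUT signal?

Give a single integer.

Answer: 5

Derivation:
Input: [-5, 4, 0, 0]
Stage 1 (DIFF): s[0]=-5, 4--5=9, 0-4=-4, 0-0=0 -> [-5, 9, -4, 0]
Stage 2 (AMPLIFY 3): -5*3=-15, 9*3=27, -4*3=-12, 0*3=0 -> [-15, 27, -12, 0]
Stage 3 (CLIP -11 28): clip(-15,-11,28)=-11, clip(27,-11,28)=27, clip(-12,-11,28)=-11, clip(0,-11,28)=0 -> [-11, 27, -11, 0]
Output sum: 5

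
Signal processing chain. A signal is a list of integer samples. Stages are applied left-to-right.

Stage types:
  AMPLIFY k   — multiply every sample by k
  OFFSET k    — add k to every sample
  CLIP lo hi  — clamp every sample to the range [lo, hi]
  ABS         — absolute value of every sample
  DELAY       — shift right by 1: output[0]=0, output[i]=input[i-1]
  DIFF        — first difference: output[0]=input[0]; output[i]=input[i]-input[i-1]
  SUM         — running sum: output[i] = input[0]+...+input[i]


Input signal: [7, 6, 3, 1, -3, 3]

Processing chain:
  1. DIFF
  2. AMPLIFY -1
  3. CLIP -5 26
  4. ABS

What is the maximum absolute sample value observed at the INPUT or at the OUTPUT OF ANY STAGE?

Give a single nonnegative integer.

Answer: 7

Derivation:
Input: [7, 6, 3, 1, -3, 3] (max |s|=7)
Stage 1 (DIFF): s[0]=7, 6-7=-1, 3-6=-3, 1-3=-2, -3-1=-4, 3--3=6 -> [7, -1, -3, -2, -4, 6] (max |s|=7)
Stage 2 (AMPLIFY -1): 7*-1=-7, -1*-1=1, -3*-1=3, -2*-1=2, -4*-1=4, 6*-1=-6 -> [-7, 1, 3, 2, 4, -6] (max |s|=7)
Stage 3 (CLIP -5 26): clip(-7,-5,26)=-5, clip(1,-5,26)=1, clip(3,-5,26)=3, clip(2,-5,26)=2, clip(4,-5,26)=4, clip(-6,-5,26)=-5 -> [-5, 1, 3, 2, 4, -5] (max |s|=5)
Stage 4 (ABS): |-5|=5, |1|=1, |3|=3, |2|=2, |4|=4, |-5|=5 -> [5, 1, 3, 2, 4, 5] (max |s|=5)
Overall max amplitude: 7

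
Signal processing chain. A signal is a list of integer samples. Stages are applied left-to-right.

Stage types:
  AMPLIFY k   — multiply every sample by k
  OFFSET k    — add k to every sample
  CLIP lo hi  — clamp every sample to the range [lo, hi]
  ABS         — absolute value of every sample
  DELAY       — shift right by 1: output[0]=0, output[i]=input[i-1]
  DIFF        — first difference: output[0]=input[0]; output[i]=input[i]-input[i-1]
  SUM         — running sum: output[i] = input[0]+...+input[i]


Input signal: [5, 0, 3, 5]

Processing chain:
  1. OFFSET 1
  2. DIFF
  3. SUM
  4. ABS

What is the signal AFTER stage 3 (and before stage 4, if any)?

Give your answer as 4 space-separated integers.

Input: [5, 0, 3, 5]
Stage 1 (OFFSET 1): 5+1=6, 0+1=1, 3+1=4, 5+1=6 -> [6, 1, 4, 6]
Stage 2 (DIFF): s[0]=6, 1-6=-5, 4-1=3, 6-4=2 -> [6, -5, 3, 2]
Stage 3 (SUM): sum[0..0]=6, sum[0..1]=1, sum[0..2]=4, sum[0..3]=6 -> [6, 1, 4, 6]

Answer: 6 1 4 6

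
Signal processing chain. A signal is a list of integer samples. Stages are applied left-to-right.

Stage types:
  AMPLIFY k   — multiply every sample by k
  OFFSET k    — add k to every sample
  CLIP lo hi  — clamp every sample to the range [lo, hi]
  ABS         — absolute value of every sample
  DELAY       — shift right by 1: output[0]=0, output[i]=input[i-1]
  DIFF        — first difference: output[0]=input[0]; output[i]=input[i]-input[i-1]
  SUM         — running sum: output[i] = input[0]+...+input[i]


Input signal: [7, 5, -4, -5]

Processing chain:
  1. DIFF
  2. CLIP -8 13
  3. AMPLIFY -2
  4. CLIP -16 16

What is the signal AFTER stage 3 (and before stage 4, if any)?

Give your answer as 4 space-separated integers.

Answer: -14 4 16 2

Derivation:
Input: [7, 5, -4, -5]
Stage 1 (DIFF): s[0]=7, 5-7=-2, -4-5=-9, -5--4=-1 -> [7, -2, -9, -1]
Stage 2 (CLIP -8 13): clip(7,-8,13)=7, clip(-2,-8,13)=-2, clip(-9,-8,13)=-8, clip(-1,-8,13)=-1 -> [7, -2, -8, -1]
Stage 3 (AMPLIFY -2): 7*-2=-14, -2*-2=4, -8*-2=16, -1*-2=2 -> [-14, 4, 16, 2]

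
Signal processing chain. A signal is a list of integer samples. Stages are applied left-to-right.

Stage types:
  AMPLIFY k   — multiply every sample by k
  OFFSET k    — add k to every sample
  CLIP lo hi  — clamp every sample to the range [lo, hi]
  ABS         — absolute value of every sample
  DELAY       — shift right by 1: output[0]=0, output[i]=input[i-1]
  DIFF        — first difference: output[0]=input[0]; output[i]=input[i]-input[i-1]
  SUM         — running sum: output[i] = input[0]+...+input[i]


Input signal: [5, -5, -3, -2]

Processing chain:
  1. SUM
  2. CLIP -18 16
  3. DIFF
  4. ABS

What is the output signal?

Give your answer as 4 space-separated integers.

Input: [5, -5, -3, -2]
Stage 1 (SUM): sum[0..0]=5, sum[0..1]=0, sum[0..2]=-3, sum[0..3]=-5 -> [5, 0, -3, -5]
Stage 2 (CLIP -18 16): clip(5,-18,16)=5, clip(0,-18,16)=0, clip(-3,-18,16)=-3, clip(-5,-18,16)=-5 -> [5, 0, -3, -5]
Stage 3 (DIFF): s[0]=5, 0-5=-5, -3-0=-3, -5--3=-2 -> [5, -5, -3, -2]
Stage 4 (ABS): |5|=5, |-5|=5, |-3|=3, |-2|=2 -> [5, 5, 3, 2]

Answer: 5 5 3 2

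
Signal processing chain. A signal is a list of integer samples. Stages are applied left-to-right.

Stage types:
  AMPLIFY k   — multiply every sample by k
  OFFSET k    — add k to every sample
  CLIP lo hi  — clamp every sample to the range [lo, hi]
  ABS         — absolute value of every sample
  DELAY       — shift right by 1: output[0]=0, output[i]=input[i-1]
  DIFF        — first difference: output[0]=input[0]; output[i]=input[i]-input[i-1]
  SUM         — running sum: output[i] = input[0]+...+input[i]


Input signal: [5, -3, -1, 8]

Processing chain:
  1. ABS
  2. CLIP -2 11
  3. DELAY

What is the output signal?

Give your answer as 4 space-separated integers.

Answer: 0 5 3 1

Derivation:
Input: [5, -3, -1, 8]
Stage 1 (ABS): |5|=5, |-3|=3, |-1|=1, |8|=8 -> [5, 3, 1, 8]
Stage 2 (CLIP -2 11): clip(5,-2,11)=5, clip(3,-2,11)=3, clip(1,-2,11)=1, clip(8,-2,11)=8 -> [5, 3, 1, 8]
Stage 3 (DELAY): [0, 5, 3, 1] = [0, 5, 3, 1] -> [0, 5, 3, 1]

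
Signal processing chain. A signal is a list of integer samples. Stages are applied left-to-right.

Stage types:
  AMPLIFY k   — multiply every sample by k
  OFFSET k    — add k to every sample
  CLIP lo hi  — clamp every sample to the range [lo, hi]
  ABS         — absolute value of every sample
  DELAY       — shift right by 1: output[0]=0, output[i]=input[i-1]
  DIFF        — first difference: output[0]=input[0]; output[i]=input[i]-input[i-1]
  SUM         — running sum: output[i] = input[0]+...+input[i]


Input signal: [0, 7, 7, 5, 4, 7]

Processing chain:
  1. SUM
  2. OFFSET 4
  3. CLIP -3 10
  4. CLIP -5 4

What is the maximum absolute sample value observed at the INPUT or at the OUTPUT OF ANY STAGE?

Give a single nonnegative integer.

Answer: 34

Derivation:
Input: [0, 7, 7, 5, 4, 7] (max |s|=7)
Stage 1 (SUM): sum[0..0]=0, sum[0..1]=7, sum[0..2]=14, sum[0..3]=19, sum[0..4]=23, sum[0..5]=30 -> [0, 7, 14, 19, 23, 30] (max |s|=30)
Stage 2 (OFFSET 4): 0+4=4, 7+4=11, 14+4=18, 19+4=23, 23+4=27, 30+4=34 -> [4, 11, 18, 23, 27, 34] (max |s|=34)
Stage 3 (CLIP -3 10): clip(4,-3,10)=4, clip(11,-3,10)=10, clip(18,-3,10)=10, clip(23,-3,10)=10, clip(27,-3,10)=10, clip(34,-3,10)=10 -> [4, 10, 10, 10, 10, 10] (max |s|=10)
Stage 4 (CLIP -5 4): clip(4,-5,4)=4, clip(10,-5,4)=4, clip(10,-5,4)=4, clip(10,-5,4)=4, clip(10,-5,4)=4, clip(10,-5,4)=4 -> [4, 4, 4, 4, 4, 4] (max |s|=4)
Overall max amplitude: 34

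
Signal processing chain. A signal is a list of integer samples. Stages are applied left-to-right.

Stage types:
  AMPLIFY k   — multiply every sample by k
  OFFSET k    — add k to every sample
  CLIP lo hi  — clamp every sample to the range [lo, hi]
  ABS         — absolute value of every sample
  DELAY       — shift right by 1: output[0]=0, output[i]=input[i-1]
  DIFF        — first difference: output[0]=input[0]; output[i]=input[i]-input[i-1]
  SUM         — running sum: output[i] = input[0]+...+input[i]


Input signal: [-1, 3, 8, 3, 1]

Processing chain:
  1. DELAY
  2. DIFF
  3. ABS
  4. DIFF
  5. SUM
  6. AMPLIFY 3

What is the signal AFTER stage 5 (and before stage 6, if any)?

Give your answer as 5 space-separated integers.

Answer: 0 1 4 5 5

Derivation:
Input: [-1, 3, 8, 3, 1]
Stage 1 (DELAY): [0, -1, 3, 8, 3] = [0, -1, 3, 8, 3] -> [0, -1, 3, 8, 3]
Stage 2 (DIFF): s[0]=0, -1-0=-1, 3--1=4, 8-3=5, 3-8=-5 -> [0, -1, 4, 5, -5]
Stage 3 (ABS): |0|=0, |-1|=1, |4|=4, |5|=5, |-5|=5 -> [0, 1, 4, 5, 5]
Stage 4 (DIFF): s[0]=0, 1-0=1, 4-1=3, 5-4=1, 5-5=0 -> [0, 1, 3, 1, 0]
Stage 5 (SUM): sum[0..0]=0, sum[0..1]=1, sum[0..2]=4, sum[0..3]=5, sum[0..4]=5 -> [0, 1, 4, 5, 5]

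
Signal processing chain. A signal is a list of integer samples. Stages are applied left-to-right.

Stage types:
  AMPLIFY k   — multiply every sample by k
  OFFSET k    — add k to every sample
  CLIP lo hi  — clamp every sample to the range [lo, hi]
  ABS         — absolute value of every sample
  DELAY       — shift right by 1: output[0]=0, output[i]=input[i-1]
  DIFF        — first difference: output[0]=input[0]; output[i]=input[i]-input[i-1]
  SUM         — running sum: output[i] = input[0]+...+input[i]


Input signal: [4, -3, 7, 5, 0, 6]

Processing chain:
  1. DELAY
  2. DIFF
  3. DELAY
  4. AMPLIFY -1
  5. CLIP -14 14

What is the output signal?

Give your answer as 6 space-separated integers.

Input: [4, -3, 7, 5, 0, 6]
Stage 1 (DELAY): [0, 4, -3, 7, 5, 0] = [0, 4, -3, 7, 5, 0] -> [0, 4, -3, 7, 5, 0]
Stage 2 (DIFF): s[0]=0, 4-0=4, -3-4=-7, 7--3=10, 5-7=-2, 0-5=-5 -> [0, 4, -7, 10, -2, -5]
Stage 3 (DELAY): [0, 0, 4, -7, 10, -2] = [0, 0, 4, -7, 10, -2] -> [0, 0, 4, -7, 10, -2]
Stage 4 (AMPLIFY -1): 0*-1=0, 0*-1=0, 4*-1=-4, -7*-1=7, 10*-1=-10, -2*-1=2 -> [0, 0, -4, 7, -10, 2]
Stage 5 (CLIP -14 14): clip(0,-14,14)=0, clip(0,-14,14)=0, clip(-4,-14,14)=-4, clip(7,-14,14)=7, clip(-10,-14,14)=-10, clip(2,-14,14)=2 -> [0, 0, -4, 7, -10, 2]

Answer: 0 0 -4 7 -10 2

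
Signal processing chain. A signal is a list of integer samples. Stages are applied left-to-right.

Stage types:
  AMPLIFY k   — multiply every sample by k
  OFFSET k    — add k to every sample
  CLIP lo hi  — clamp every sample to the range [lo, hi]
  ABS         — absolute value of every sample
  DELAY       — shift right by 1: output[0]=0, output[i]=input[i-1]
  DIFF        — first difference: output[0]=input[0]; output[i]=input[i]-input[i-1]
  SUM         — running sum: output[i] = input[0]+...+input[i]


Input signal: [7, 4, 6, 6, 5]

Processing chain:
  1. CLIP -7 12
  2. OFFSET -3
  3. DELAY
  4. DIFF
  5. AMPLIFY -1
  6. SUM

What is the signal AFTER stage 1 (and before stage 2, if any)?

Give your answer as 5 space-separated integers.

Answer: 7 4 6 6 5

Derivation:
Input: [7, 4, 6, 6, 5]
Stage 1 (CLIP -7 12): clip(7,-7,12)=7, clip(4,-7,12)=4, clip(6,-7,12)=6, clip(6,-7,12)=6, clip(5,-7,12)=5 -> [7, 4, 6, 6, 5]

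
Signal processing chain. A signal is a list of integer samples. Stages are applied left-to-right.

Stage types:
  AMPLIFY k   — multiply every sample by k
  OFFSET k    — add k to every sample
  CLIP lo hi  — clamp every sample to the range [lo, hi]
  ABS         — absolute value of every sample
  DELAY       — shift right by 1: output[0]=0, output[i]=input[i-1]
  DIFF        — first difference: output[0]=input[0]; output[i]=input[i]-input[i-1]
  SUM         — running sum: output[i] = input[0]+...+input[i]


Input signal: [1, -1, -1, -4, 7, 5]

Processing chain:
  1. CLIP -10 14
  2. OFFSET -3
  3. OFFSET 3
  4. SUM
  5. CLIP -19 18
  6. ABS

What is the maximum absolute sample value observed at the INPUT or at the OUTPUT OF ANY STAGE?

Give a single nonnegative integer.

Answer: 7

Derivation:
Input: [1, -1, -1, -4, 7, 5] (max |s|=7)
Stage 1 (CLIP -10 14): clip(1,-10,14)=1, clip(-1,-10,14)=-1, clip(-1,-10,14)=-1, clip(-4,-10,14)=-4, clip(7,-10,14)=7, clip(5,-10,14)=5 -> [1, -1, -1, -4, 7, 5] (max |s|=7)
Stage 2 (OFFSET -3): 1+-3=-2, -1+-3=-4, -1+-3=-4, -4+-3=-7, 7+-3=4, 5+-3=2 -> [-2, -4, -4, -7, 4, 2] (max |s|=7)
Stage 3 (OFFSET 3): -2+3=1, -4+3=-1, -4+3=-1, -7+3=-4, 4+3=7, 2+3=5 -> [1, -1, -1, -4, 7, 5] (max |s|=7)
Stage 4 (SUM): sum[0..0]=1, sum[0..1]=0, sum[0..2]=-1, sum[0..3]=-5, sum[0..4]=2, sum[0..5]=7 -> [1, 0, -1, -5, 2, 7] (max |s|=7)
Stage 5 (CLIP -19 18): clip(1,-19,18)=1, clip(0,-19,18)=0, clip(-1,-19,18)=-1, clip(-5,-19,18)=-5, clip(2,-19,18)=2, clip(7,-19,18)=7 -> [1, 0, -1, -5, 2, 7] (max |s|=7)
Stage 6 (ABS): |1|=1, |0|=0, |-1|=1, |-5|=5, |2|=2, |7|=7 -> [1, 0, 1, 5, 2, 7] (max |s|=7)
Overall max amplitude: 7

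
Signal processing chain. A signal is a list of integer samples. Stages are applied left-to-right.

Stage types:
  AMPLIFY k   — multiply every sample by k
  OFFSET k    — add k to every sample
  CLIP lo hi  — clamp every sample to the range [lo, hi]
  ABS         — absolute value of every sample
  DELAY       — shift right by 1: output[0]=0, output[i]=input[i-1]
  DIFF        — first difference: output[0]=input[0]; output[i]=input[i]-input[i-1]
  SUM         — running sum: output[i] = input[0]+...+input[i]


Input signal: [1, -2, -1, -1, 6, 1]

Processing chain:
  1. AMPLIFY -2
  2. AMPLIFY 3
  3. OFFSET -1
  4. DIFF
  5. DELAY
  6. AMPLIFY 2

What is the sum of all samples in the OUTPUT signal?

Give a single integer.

Input: [1, -2, -1, -1, 6, 1]
Stage 1 (AMPLIFY -2): 1*-2=-2, -2*-2=4, -1*-2=2, -1*-2=2, 6*-2=-12, 1*-2=-2 -> [-2, 4, 2, 2, -12, -2]
Stage 2 (AMPLIFY 3): -2*3=-6, 4*3=12, 2*3=6, 2*3=6, -12*3=-36, -2*3=-6 -> [-6, 12, 6, 6, -36, -6]
Stage 3 (OFFSET -1): -6+-1=-7, 12+-1=11, 6+-1=5, 6+-1=5, -36+-1=-37, -6+-1=-7 -> [-7, 11, 5, 5, -37, -7]
Stage 4 (DIFF): s[0]=-7, 11--7=18, 5-11=-6, 5-5=0, -37-5=-42, -7--37=30 -> [-7, 18, -6, 0, -42, 30]
Stage 5 (DELAY): [0, -7, 18, -6, 0, -42] = [0, -7, 18, -6, 0, -42] -> [0, -7, 18, -6, 0, -42]
Stage 6 (AMPLIFY 2): 0*2=0, -7*2=-14, 18*2=36, -6*2=-12, 0*2=0, -42*2=-84 -> [0, -14, 36, -12, 0, -84]
Output sum: -74

Answer: -74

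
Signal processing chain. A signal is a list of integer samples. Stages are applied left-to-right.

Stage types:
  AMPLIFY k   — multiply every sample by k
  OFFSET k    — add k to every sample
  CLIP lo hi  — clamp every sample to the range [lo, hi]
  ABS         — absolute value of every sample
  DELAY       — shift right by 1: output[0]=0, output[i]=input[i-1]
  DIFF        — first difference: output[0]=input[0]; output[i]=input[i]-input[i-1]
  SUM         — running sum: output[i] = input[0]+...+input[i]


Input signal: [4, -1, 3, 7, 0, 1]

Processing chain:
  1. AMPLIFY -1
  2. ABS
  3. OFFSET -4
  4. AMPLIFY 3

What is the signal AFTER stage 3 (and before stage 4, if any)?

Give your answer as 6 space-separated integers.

Input: [4, -1, 3, 7, 0, 1]
Stage 1 (AMPLIFY -1): 4*-1=-4, -1*-1=1, 3*-1=-3, 7*-1=-7, 0*-1=0, 1*-1=-1 -> [-4, 1, -3, -7, 0, -1]
Stage 2 (ABS): |-4|=4, |1|=1, |-3|=3, |-7|=7, |0|=0, |-1|=1 -> [4, 1, 3, 7, 0, 1]
Stage 3 (OFFSET -4): 4+-4=0, 1+-4=-3, 3+-4=-1, 7+-4=3, 0+-4=-4, 1+-4=-3 -> [0, -3, -1, 3, -4, -3]

Answer: 0 -3 -1 3 -4 -3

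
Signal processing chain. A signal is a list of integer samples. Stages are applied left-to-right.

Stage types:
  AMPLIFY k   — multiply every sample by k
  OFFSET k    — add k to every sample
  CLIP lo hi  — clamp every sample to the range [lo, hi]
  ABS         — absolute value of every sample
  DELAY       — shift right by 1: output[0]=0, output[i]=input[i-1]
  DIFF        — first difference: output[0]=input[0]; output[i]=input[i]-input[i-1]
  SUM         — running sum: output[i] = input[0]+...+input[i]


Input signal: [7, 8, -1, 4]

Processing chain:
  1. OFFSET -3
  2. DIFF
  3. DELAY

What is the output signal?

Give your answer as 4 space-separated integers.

Answer: 0 4 1 -9

Derivation:
Input: [7, 8, -1, 4]
Stage 1 (OFFSET -3): 7+-3=4, 8+-3=5, -1+-3=-4, 4+-3=1 -> [4, 5, -4, 1]
Stage 2 (DIFF): s[0]=4, 5-4=1, -4-5=-9, 1--4=5 -> [4, 1, -9, 5]
Stage 3 (DELAY): [0, 4, 1, -9] = [0, 4, 1, -9] -> [0, 4, 1, -9]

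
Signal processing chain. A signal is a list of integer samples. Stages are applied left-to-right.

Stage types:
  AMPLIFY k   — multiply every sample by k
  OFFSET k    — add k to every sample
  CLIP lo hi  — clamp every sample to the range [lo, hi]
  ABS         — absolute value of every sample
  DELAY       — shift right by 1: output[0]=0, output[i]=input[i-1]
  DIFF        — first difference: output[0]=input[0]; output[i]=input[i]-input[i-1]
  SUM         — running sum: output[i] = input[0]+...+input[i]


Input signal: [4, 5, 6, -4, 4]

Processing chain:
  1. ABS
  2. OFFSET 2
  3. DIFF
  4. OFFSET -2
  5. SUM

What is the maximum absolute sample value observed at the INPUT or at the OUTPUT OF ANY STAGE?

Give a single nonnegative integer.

Input: [4, 5, 6, -4, 4] (max |s|=6)
Stage 1 (ABS): |4|=4, |5|=5, |6|=6, |-4|=4, |4|=4 -> [4, 5, 6, 4, 4] (max |s|=6)
Stage 2 (OFFSET 2): 4+2=6, 5+2=7, 6+2=8, 4+2=6, 4+2=6 -> [6, 7, 8, 6, 6] (max |s|=8)
Stage 3 (DIFF): s[0]=6, 7-6=1, 8-7=1, 6-8=-2, 6-6=0 -> [6, 1, 1, -2, 0] (max |s|=6)
Stage 4 (OFFSET -2): 6+-2=4, 1+-2=-1, 1+-2=-1, -2+-2=-4, 0+-2=-2 -> [4, -1, -1, -4, -2] (max |s|=4)
Stage 5 (SUM): sum[0..0]=4, sum[0..1]=3, sum[0..2]=2, sum[0..3]=-2, sum[0..4]=-4 -> [4, 3, 2, -2, -4] (max |s|=4)
Overall max amplitude: 8

Answer: 8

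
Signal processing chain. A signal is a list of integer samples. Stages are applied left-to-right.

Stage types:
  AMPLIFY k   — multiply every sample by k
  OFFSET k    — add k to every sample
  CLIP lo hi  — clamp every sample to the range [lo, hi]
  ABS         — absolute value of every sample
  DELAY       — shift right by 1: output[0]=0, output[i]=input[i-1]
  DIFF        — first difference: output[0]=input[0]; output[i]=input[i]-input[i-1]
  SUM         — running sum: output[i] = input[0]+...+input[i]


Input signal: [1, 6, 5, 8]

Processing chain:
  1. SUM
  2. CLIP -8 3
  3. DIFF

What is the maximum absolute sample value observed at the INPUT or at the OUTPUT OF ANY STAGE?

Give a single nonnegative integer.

Input: [1, 6, 5, 8] (max |s|=8)
Stage 1 (SUM): sum[0..0]=1, sum[0..1]=7, sum[0..2]=12, sum[0..3]=20 -> [1, 7, 12, 20] (max |s|=20)
Stage 2 (CLIP -8 3): clip(1,-8,3)=1, clip(7,-8,3)=3, clip(12,-8,3)=3, clip(20,-8,3)=3 -> [1, 3, 3, 3] (max |s|=3)
Stage 3 (DIFF): s[0]=1, 3-1=2, 3-3=0, 3-3=0 -> [1, 2, 0, 0] (max |s|=2)
Overall max amplitude: 20

Answer: 20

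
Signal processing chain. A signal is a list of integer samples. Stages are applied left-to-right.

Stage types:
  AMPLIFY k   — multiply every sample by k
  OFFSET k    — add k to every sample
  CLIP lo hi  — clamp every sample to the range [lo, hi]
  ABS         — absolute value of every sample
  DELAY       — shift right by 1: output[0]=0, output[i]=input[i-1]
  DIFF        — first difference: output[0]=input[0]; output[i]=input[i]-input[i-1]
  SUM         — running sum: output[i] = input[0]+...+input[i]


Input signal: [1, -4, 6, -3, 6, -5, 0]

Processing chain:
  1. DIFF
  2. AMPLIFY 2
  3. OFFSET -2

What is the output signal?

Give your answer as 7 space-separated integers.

Input: [1, -4, 6, -3, 6, -5, 0]
Stage 1 (DIFF): s[0]=1, -4-1=-5, 6--4=10, -3-6=-9, 6--3=9, -5-6=-11, 0--5=5 -> [1, -5, 10, -9, 9, -11, 5]
Stage 2 (AMPLIFY 2): 1*2=2, -5*2=-10, 10*2=20, -9*2=-18, 9*2=18, -11*2=-22, 5*2=10 -> [2, -10, 20, -18, 18, -22, 10]
Stage 3 (OFFSET -2): 2+-2=0, -10+-2=-12, 20+-2=18, -18+-2=-20, 18+-2=16, -22+-2=-24, 10+-2=8 -> [0, -12, 18, -20, 16, -24, 8]

Answer: 0 -12 18 -20 16 -24 8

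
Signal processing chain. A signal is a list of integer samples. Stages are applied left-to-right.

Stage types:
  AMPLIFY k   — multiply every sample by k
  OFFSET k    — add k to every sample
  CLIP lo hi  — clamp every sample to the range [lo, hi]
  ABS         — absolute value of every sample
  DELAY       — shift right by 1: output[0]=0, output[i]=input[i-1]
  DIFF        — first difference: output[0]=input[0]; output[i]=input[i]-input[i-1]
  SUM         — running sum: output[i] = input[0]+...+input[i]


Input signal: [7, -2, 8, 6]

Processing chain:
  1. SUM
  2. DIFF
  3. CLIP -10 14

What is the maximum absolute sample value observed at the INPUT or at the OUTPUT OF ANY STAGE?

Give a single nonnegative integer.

Answer: 19

Derivation:
Input: [7, -2, 8, 6] (max |s|=8)
Stage 1 (SUM): sum[0..0]=7, sum[0..1]=5, sum[0..2]=13, sum[0..3]=19 -> [7, 5, 13, 19] (max |s|=19)
Stage 2 (DIFF): s[0]=7, 5-7=-2, 13-5=8, 19-13=6 -> [7, -2, 8, 6] (max |s|=8)
Stage 3 (CLIP -10 14): clip(7,-10,14)=7, clip(-2,-10,14)=-2, clip(8,-10,14)=8, clip(6,-10,14)=6 -> [7, -2, 8, 6] (max |s|=8)
Overall max amplitude: 19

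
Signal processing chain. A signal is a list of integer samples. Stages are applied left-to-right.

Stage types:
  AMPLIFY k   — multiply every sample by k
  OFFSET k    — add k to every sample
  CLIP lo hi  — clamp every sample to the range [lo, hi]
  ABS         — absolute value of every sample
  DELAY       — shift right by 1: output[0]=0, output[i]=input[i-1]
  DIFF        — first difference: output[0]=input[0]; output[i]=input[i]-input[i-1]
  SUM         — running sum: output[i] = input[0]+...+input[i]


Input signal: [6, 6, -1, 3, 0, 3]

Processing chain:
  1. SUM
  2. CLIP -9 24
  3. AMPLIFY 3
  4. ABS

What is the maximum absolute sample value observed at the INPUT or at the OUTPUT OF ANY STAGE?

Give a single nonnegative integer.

Input: [6, 6, -1, 3, 0, 3] (max |s|=6)
Stage 1 (SUM): sum[0..0]=6, sum[0..1]=12, sum[0..2]=11, sum[0..3]=14, sum[0..4]=14, sum[0..5]=17 -> [6, 12, 11, 14, 14, 17] (max |s|=17)
Stage 2 (CLIP -9 24): clip(6,-9,24)=6, clip(12,-9,24)=12, clip(11,-9,24)=11, clip(14,-9,24)=14, clip(14,-9,24)=14, clip(17,-9,24)=17 -> [6, 12, 11, 14, 14, 17] (max |s|=17)
Stage 3 (AMPLIFY 3): 6*3=18, 12*3=36, 11*3=33, 14*3=42, 14*3=42, 17*3=51 -> [18, 36, 33, 42, 42, 51] (max |s|=51)
Stage 4 (ABS): |18|=18, |36|=36, |33|=33, |42|=42, |42|=42, |51|=51 -> [18, 36, 33, 42, 42, 51] (max |s|=51)
Overall max amplitude: 51

Answer: 51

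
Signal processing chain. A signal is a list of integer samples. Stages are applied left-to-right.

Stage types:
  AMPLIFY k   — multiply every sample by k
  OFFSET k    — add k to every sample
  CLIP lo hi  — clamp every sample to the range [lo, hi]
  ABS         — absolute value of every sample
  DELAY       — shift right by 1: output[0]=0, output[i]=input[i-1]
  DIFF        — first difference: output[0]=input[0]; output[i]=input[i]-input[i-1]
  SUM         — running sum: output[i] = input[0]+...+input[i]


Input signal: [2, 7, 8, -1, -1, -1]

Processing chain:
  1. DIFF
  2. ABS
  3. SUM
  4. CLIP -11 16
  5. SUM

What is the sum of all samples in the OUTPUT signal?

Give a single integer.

Answer: 175

Derivation:
Input: [2, 7, 8, -1, -1, -1]
Stage 1 (DIFF): s[0]=2, 7-2=5, 8-7=1, -1-8=-9, -1--1=0, -1--1=0 -> [2, 5, 1, -9, 0, 0]
Stage 2 (ABS): |2|=2, |5|=5, |1|=1, |-9|=9, |0|=0, |0|=0 -> [2, 5, 1, 9, 0, 0]
Stage 3 (SUM): sum[0..0]=2, sum[0..1]=7, sum[0..2]=8, sum[0..3]=17, sum[0..4]=17, sum[0..5]=17 -> [2, 7, 8, 17, 17, 17]
Stage 4 (CLIP -11 16): clip(2,-11,16)=2, clip(7,-11,16)=7, clip(8,-11,16)=8, clip(17,-11,16)=16, clip(17,-11,16)=16, clip(17,-11,16)=16 -> [2, 7, 8, 16, 16, 16]
Stage 5 (SUM): sum[0..0]=2, sum[0..1]=9, sum[0..2]=17, sum[0..3]=33, sum[0..4]=49, sum[0..5]=65 -> [2, 9, 17, 33, 49, 65]
Output sum: 175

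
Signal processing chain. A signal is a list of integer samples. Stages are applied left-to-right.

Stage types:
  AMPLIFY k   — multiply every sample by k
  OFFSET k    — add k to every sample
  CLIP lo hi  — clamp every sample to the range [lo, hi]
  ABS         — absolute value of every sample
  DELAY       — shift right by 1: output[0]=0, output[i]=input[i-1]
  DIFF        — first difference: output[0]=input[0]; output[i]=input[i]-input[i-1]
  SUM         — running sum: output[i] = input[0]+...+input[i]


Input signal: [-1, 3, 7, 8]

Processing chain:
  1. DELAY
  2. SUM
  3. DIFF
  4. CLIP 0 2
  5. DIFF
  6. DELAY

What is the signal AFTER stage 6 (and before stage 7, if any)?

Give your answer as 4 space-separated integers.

Answer: 0 0 0 2

Derivation:
Input: [-1, 3, 7, 8]
Stage 1 (DELAY): [0, -1, 3, 7] = [0, -1, 3, 7] -> [0, -1, 3, 7]
Stage 2 (SUM): sum[0..0]=0, sum[0..1]=-1, sum[0..2]=2, sum[0..3]=9 -> [0, -1, 2, 9]
Stage 3 (DIFF): s[0]=0, -1-0=-1, 2--1=3, 9-2=7 -> [0, -1, 3, 7]
Stage 4 (CLIP 0 2): clip(0,0,2)=0, clip(-1,0,2)=0, clip(3,0,2)=2, clip(7,0,2)=2 -> [0, 0, 2, 2]
Stage 5 (DIFF): s[0]=0, 0-0=0, 2-0=2, 2-2=0 -> [0, 0, 2, 0]
Stage 6 (DELAY): [0, 0, 0, 2] = [0, 0, 0, 2] -> [0, 0, 0, 2]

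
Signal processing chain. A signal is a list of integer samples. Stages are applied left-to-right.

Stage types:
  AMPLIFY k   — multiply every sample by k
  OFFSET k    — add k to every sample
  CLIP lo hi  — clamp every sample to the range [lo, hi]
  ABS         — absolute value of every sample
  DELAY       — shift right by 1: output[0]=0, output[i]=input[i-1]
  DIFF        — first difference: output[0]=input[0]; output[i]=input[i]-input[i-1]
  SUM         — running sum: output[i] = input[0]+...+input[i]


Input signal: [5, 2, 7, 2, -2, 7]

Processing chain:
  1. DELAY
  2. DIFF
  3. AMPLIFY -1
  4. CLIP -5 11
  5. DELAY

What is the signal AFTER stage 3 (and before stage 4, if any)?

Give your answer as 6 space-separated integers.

Input: [5, 2, 7, 2, -2, 7]
Stage 1 (DELAY): [0, 5, 2, 7, 2, -2] = [0, 5, 2, 7, 2, -2] -> [0, 5, 2, 7, 2, -2]
Stage 2 (DIFF): s[0]=0, 5-0=5, 2-5=-3, 7-2=5, 2-7=-5, -2-2=-4 -> [0, 5, -3, 5, -5, -4]
Stage 3 (AMPLIFY -1): 0*-1=0, 5*-1=-5, -3*-1=3, 5*-1=-5, -5*-1=5, -4*-1=4 -> [0, -5, 3, -5, 5, 4]

Answer: 0 -5 3 -5 5 4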